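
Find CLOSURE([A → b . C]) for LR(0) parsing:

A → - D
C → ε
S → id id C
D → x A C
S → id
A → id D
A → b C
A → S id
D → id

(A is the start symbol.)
Start with: [A → b . C]
  [A → b . C] has the dot before C: add [C → .]
No further items can be added.

CLOSURE = { [A → b . C], [C → .] }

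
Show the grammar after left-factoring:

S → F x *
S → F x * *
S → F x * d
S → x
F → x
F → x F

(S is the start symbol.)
S → F x * S'
S' → ε
S' → *
S' → d
S → x
F → x F'
F' → ε
F' → F

Left-factoring transforms A → αβ₁ | αβ₂ into A → αA' and A' → β₁ | β₂
(α is the longest common prefix among the alternatives). Repeat until
no nonterminal has two alternatives with a common prefix.

Round 1: S has alternatives sharing prefix 'F x *'. Introduce S': S → F x * S'
  Add: S' → ε
  Add: S' → *
  Add: S' → d

Round 2: F has alternatives sharing prefix 'x'. Introduce F': F → x F'
  Add: F' → ε
  Add: F' → F

No remaining common prefixes — done.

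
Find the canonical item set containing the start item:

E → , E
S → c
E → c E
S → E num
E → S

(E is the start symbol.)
{ [E → . , E], [E → . S], [E → . c E], [E' → . E], [S → . E num], [S → . c] }

First, augment the grammar with E' → E
I₀ = CLOSURE({ [E' → . E] }):
  [E' → . E] has the dot before E: add [E → . , E], [E → . c E], [E → . S]
  [E → . S] has the dot before S: add [S → . c], [S → . E num]
No further items can be added.

I₀ = { [E → . , E], [E → . S], [E → . c E], [E' → . E], [S → . E num], [S → . c] }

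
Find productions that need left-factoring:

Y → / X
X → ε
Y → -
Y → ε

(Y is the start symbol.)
No, left-factoring is not needed

Left-factoring is needed when two productions for the same non-terminal
share a common prefix on the right-hand side.

Productions for Y:
  Y → / X
  Y → -
  Y → ε

No common prefixes found.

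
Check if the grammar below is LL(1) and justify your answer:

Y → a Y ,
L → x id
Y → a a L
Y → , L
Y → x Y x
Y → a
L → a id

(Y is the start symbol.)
No. Predict set conflict for Y: { 'a' }

For Y:
  PREDICT(Y → a Y ',') = { 'a' }
  PREDICT(Y → a a L) = { 'a' }
  PREDICT(Y → ',' L) = { ',' }
  PREDICT(Y → x Y x) = { 'x' }
  PREDICT(Y → a) = { 'a' }
For L:
  PREDICT(L → x id) = { 'x' }
  PREDICT(L → a id) = { 'a' }

Conflict found: Predict set conflict for Y: { 'a' }
The grammar is NOT LL(1).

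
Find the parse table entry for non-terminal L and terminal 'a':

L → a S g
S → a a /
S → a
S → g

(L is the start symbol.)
To find M[L, 'a'], we find productions for L where 'a' is in the predict set (PREDICT(N → α) = (FIRST(α) \ {ε}) ∪ (FOLLOW(N) if α ⇒* ε)).

L → a S g: PREDICT = { 'a' }
  'a' is in predict set, so this production goes in M[L, 'a']

M[L, 'a'] = L → a S g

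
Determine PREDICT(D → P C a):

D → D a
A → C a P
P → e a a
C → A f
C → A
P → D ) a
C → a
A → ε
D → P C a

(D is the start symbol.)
{ 'e' }

PREDICT(D → P C a) = (FIRST(RHS) \ {ε}) ∪ (FOLLOW(D) if ε ∈ FIRST(RHS), i.e. RHS ⇒* ε)
FIRST(P) = { 'e' }
FIRST(P C a) = { 'e' }
ε ∉ FIRST(P C a), so FOLLOW(D) is not added.
PREDICT(D → P C a) = { 'e' }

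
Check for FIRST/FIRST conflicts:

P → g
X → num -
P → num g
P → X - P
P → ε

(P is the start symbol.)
FIRST sets of the non-terminals at (or reachable through a nullable prefix from) the front of some alternative:
  FIRST(X) = { 'num' }

Productions for P:
  P → g: FIRST = { 'g' }
  P → num g: FIRST = { 'num' }
  P → X - P: FIRST = { 'num' }
  P → ε: FIRST = { ε }
X has only one production, so no FIRST/FIRST conflict is possible there.

Conflict for P: P → num g and P → X - P
  Overlap: { 'num' }

Answer: Yes. P → num g / P → X '-' P on { 'num' }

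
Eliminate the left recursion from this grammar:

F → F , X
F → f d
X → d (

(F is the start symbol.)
F → f d F'
F' → , X F'
F' → ε
X → d (

F is directly left-recursive. The standard transformation for
  A → A α₁ | ... | A α_m | β₁ | ... | β_n
is
  A  → β₁ A' | ... | β_n A'
  A' → α₁ A' | ... | α_m A' | ε

F → f d becomes F → f d F'
F → F , X becomes F' → , X F'
Add F' → ε

Productions for other non-terminals are unchanged:
  X → d (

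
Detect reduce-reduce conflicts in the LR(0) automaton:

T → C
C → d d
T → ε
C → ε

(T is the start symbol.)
Yes — I0: [C → .] vs [T → .]

A reduce-reduce conflict occurs when an LR(0) state has two complete items [A → α .] and [B → β .] — both call for a reduction, and with no lookahead the parser cannot choose between them.

Augment with T' → T and build the canonical LR(0) collection (I0 = CLOSURE({[T' → . T]}), then GOTO on every symbol after a dot until no new states appear). It has 5 states:
  I0: { [C → . d d], [C → .], [T → . C], [T → .], [T' → . T] }  — shift, 2 reduces
  I1: { [T → C .] }  — reduce
  I2: { [T' → T .] }  — accept
  I3: { [C → d . d] }  — shift
  I4: { [C → d d .] }  — reduce

I0 contains complete items [C → .], [T → .] — reduce-reduce conflict.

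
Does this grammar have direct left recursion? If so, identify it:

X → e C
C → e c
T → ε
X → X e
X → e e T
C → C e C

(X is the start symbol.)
X → e C: starts with e
C → e c: starts with e
T → ε: starts with ε
X → X e: LEFT RECURSIVE (starts with X)
X → e e T: starts with e
C → C e C: LEFT RECURSIVE (starts with C)

The grammar has direct left recursion on: X, C.

Answer: Yes, X, C are left-recursive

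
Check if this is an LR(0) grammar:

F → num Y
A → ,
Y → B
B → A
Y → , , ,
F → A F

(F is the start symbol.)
No. Shift-reduce conflict between [A → , .] and [Y → , . , ,]

A grammar is LR(0) if no state in the canonical LR(0) collection has:
  - both a shift item (dot before a terminal) and a complete item (shift-reduce conflict), or
  - two or more complete items (reduce-reduce conflict; the accept item [F' → F .] counts as a complete item here).

Augment with F' → F and build the canonical LR(0) collection (I0 = CLOSURE({[F' → . F]}), then GOTO on every symbol after a dot until no new states appear). It has 12 states:
  I0: { [A → . ,], [F → . A F], [F → . num Y], [F' → . F] }  — shift
  I1: { [A → , .] }  — reduce
  I2: { [A → . ,], [F → . A F], [F → . num Y], [F → A . F] }  — shift
  I3: { [F' → F .] }  — accept
  I4: { [A → . ,], [B → . A], [F → num . Y], [Y → . , , ,], [Y → . B] }  — shift
  I5: { [A → , .], [Y → , . , ,] }  — shift, reduce
  I6: { [B → A .] }  — reduce
  I7: { [Y → B .] }  — reduce
  I8: { [F → num Y .] }  — reduce
  I9: { [Y → , , . ,] }  — shift
  I10: { [Y → , , , .] }  — reduce
  I11: { [F → A F .] }  — reduce

Conflict in state I5:
  Shift-reduce conflict between [A → , .] and [Y → , . , ,]
So the grammar is NOT LR(0).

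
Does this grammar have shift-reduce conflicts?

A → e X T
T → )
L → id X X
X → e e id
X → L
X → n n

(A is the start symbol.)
No shift-reduce conflicts

A shift-reduce conflict occurs when an LR(0) state has both:
  - a complete (reduce) item [A → α .] (dot at the end), and
  - a shift item [B → β . c γ] (dot before a terminal).

Augment with A' → A and build the canonical LR(0) collection (I0 = CLOSURE({[A' → . A]}), then GOTO on every symbol after a dot until no new states appear). It has 15 states:
  I0: { [A → . e X T], [A' → . A] }  — shift
  I1: { [A' → A .] }  — accept
  I2: { [A → e . X T], [L → . id X X], [X → . L], [X → . e e id], [X → . n n] }  — shift
  I3: { [X → L .] }  — reduce
  I4: { [A → e X . T], [T → . )] }  — shift
  I5: { [X → e . e id] }  — shift
  I6: { [L → . id X X], [L → id . X X], [X → . L], [X → . e e id], [X → . n n] }  — shift
  I7: { [X → n . n] }  — shift
  I8: { [X → n n .] }  — reduce
  I9: { [L → . id X X], [L → id X . X], [X → . L], [X → . e e id], [X → . n n] }  — shift
  I10: { [L → id X X .] }  — reduce
  I11: { [X → e e . id] }  — shift
  I12: { [X → e e id .] }  — reduce
  I13: { [T → ) .] }  — reduce
  I14: { [A → e X T .] }  — reduce

No state contains both a complete item and a shift item.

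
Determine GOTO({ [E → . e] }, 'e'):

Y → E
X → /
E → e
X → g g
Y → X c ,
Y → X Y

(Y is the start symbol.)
GOTO(I, 'e') = CLOSURE({ [A → αX.β] : [A → α.Xβ] ∈ I, X = 'e' })

Items with dot before 'e', with the dot advanced:
  [E → . e] → [E → e .]
Closure adds nothing (no advanced item has the dot before a non-terminal).

GOTO = { [E → e .] }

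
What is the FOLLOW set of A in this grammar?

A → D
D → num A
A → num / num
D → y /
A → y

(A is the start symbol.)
{ $ }

To compute FOLLOW(A), find every occurrence of A on a right-hand side N → α A β: add FIRST(β) \ {ε}, and if β is empty or nullable also add FOLLOW(N). Iterate to a fixed point.

A is the start symbol, so $ ∈ FOLLOW(A).
In D → num A: A is at the end, add FOLLOW(D)

The FOLLOW sets referred to above (computed the same way, to a fixed point):
  FOLLOW(D) = { $ }

Taking the union: FOLLOW(A) = { $ }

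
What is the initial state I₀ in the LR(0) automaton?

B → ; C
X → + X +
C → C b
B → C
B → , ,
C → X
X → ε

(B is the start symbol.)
First, augment the grammar with B' → B
I₀ = CLOSURE({ [B' → . B] }):
  [B' → . B] has the dot before B: add [B → . ; C], [B → . C], [B → . , ,]
  [B → . C] has the dot before C: add [C → . C b], [C → . X]
  [C → . X] has the dot before X: add [X → . + X +], [X → .]
No further items can be added.

I₀ = { [B → . , ,], [B → . ; C], [B → . C], [B' → . B], [C → . C b], [C → . X], [X → . + X +], [X → .] }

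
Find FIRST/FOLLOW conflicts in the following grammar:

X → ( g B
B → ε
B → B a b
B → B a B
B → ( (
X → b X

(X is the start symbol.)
Yes. B → B a b with FOLLOW(B) on { 'a' }; B → B a B with FOLLOW(B) on { 'a' }

A FIRST/FOLLOW conflict occurs when a non-terminal N has a nullable alternative N → β (β ⇒* ε) and another alternative N → α with FIRST(α) ∩ FOLLOW(N) ≠ ∅: on such a lookahead the parser cannot decide between expanding α and letting N vanish via β.

Nullable non-terminals: B.
FIRST sets used below: FIRST(B) = { '(', 'a', ε }

B: nullable alternative(s) B → ε; FOLLOW(B) = { $, 'a' }
  B → ε: FIRST \ {ε} = { } — this is the only nullable alternative, skip
  B → B a b: FIRST \ {ε} = { '(', 'a' } — overlaps FOLLOW(B) on { 'a' }: CONFLICT
  B → B a B: FIRST \ {ε} = { '(', 'a' } — overlaps FOLLOW(B) on { 'a' }: CONFLICT
  B → ( (: FIRST \ {ε} = { '(' } — disjoint from FOLLOW(B)

X has no nullable alternative, so no FIRST/FOLLOW check is needed there.

So the grammar has 2 FIRST/FOLLOW conflicts (marked CONFLICT above).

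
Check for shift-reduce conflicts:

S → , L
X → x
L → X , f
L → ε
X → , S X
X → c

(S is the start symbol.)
Augment with S' → S and build the canonical LR(0) collection (I0 = CLOSURE({[S' → . S]}), then GOTO on every symbol after a dot until no new states appear). It has 12 states:
  I0: { [S → . , L], [S' → . S] }  — shift
  I1: { [L → . X , f], [L → .], [S → , . L], [X → . , S X], [X → . c], [X → . x] }  — shift, reduce
  I2: { [S' → S .] }  — accept
  I3: { [S → . , L], [X → , . S X] }  — shift
  I4: { [S → , L .] }  — reduce
  I5: { [L → X . , f] }  — shift
  I6: { [X → c .] }  — reduce
  I7: { [X → x .] }  — reduce
  I8: { [L → X , . f] }  — shift
  I9: { [L → X , f .] }  — reduce
  I10: { [X → , S . X], [X → . , S X], [X → . c], [X → . x] }  — shift
  I11: { [X → , S X .] }  — reduce

I1 contains reduce item [L → .] and shift items [X → . , S X], [X → . c], [X → . x] — shift-reduce conflict.

Answer: Yes — I1: [L → .] vs [X → . , S X]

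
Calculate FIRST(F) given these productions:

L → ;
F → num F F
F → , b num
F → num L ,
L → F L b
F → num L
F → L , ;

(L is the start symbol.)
{ ',', ';', 'num' }

FIRST sets of the other non-terminals involved (by the same procedure, iterated to a fixed point):
  FIRST(L) = { ',', ';', 'num' }

From F → num F F:
  - num is a terminal: add 'num' and stop
From F → , b num:
  - ',' is a terminal: add ',' and stop
From F → num L ,:
  - num is a terminal: add 'num' and stop
From F → num L:
  - num is a terminal: add 'num' and stop
From F → L , ;:
  - L is a non-terminal: add FIRST(L) \ {ε} = { ',', ';', 'num' }
    L is not nullable, so stop

Collecting: FIRST(F) = { ',', ';', 'num' }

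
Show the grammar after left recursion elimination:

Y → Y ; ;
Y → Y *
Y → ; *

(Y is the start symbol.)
Y → ; * Y'
Y' → ; ; Y'
Y' → * Y'
Y' → ε

Y is directly left-recursive. The standard transformation for
  A → A α₁ | ... | A α_m | β₁ | ... | β_n
is
  A  → β₁ A' | ... | β_n A'
  A' → α₁ A' | ... | α_m A' | ε

Y → ; * becomes Y → ; * Y'
Y → Y ; ; becomes Y' → ; ; Y'
Y → Y * becomes Y' → * Y'
Add Y' → ε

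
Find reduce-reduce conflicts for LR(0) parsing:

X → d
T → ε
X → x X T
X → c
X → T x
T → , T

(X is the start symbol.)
No reduce-reduce conflicts

A reduce-reduce conflict occurs when an LR(0) state has two complete items [A → α .] and [B → β .] — both call for a reduction, and with no lookahead the parser cannot choose between them.

Augment with X' → X and build the canonical LR(0) collection (I0 = CLOSURE({[X' → . X]}), then GOTO on every symbol after a dot until no new states appear). It has 11 states:
  I0: { [T → . , T], [T → .], [X → . T x], [X → . c], [X → . d], [X → . x X T], [X' → . X] }  — shift, reduce
  I1: { [T → , . T], [T → . , T], [T → .] }  — shift, reduce
  I2: { [X → T . x] }  — shift
  I3: { [X' → X .] }  — accept
  I4: { [X → c .] }  — reduce
  I5: { [X → d .] }  — reduce
  I6: { [T → . , T], [T → .], [X → . T x], [X → . c], [X → . d], [X → . x X T], [X → x . X T] }  — shift, reduce
  I7: { [T → . , T], [T → .], [X → x X . T] }  — shift, reduce
  I8: { [X → x X T .] }  — reduce
  I9: { [X → T x .] }  — reduce
  I10: { [T → , T .] }  — reduce

No state contains more than one complete item.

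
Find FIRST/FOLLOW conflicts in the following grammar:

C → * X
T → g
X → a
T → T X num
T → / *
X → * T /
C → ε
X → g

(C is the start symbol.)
No FIRST/FOLLOW conflicts.

Nullable non-terminals: C.

C: nullable alternative(s) C → ε; FOLLOW(C) = { $ }
  C → * X: FIRST \ {ε} = { '*' } — disjoint from FOLLOW(C)
  C → ε: FIRST \ {ε} = { } — this is the only nullable alternative, skip

T, X have no nullable alternative, so no FIRST/FOLLOW check is needed there.

No FIRST/FOLLOW conflicts found.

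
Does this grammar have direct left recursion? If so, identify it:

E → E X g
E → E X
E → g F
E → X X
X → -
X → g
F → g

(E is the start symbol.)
Yes, E is left-recursive

Direct left recursion occurs when N → N α for some non-terminal N (the right-hand side begins with the left-hand side itself).

E → E X g: LEFT RECURSIVE (starts with E)
E → E X: LEFT RECURSIVE (starts with E)
E → g F: starts with g
E → X X: starts with X
X → -: starts with '-'
X → g: starts with g
F → g: starts with g

The grammar has direct left recursion on: E.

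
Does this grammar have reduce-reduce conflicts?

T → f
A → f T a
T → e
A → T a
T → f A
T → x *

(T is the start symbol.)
Yes — I10: [A → T a .] vs [A → f T a .]

A reduce-reduce conflict occurs when an LR(0) state has two complete items [A → α .] and [B → β .] — both call for a reduction, and with no lookahead the parser cannot choose between them.

Augment with T' → T and build the canonical LR(0) collection (I0 = CLOSURE({[T' → . T]}), then GOTO on every symbol after a dot until no new states appear). It has 12 states:
  I0: { [T → . e], [T → . f A], [T → . f], [T → . x *], [T' → . T] }  — shift
  I1: { [T' → T .] }  — accept
  I2: { [T → e .] }  — reduce
  I3: { [A → . T a], [A → . f T a], [T → . e], [T → . f A], [T → . f], [T → . x *], [T → f . A], [T → f .] }  — shift, reduce
  I4: { [T → x . *] }  — shift
  I5: { [T → x * .] }  — reduce
  I6: { [T → f A .] }  — reduce
  I7: { [A → T . a] }  — shift
  I8: { [A → . T a], [A → . f T a], [A → f . T a], [T → . e], [T → . f A], [T → . f], [T → . x *], [T → f . A], [T → f .] }  — shift, reduce
  I9: { [A → T . a], [A → f T . a] }  — shift
  I10: { [A → T a .], [A → f T a .] }  — 2 reduces
  I11: { [A → T a .] }  — reduce

I10 contains complete items [A → T a .], [A → f T a .] — reduce-reduce conflict.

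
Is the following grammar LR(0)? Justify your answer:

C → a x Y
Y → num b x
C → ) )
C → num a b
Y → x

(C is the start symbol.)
Yes, the grammar is LR(0)

Augment with C' → C and build the canonical LR(0) collection (I0 = CLOSURE({[C' → . C]}), then GOTO on every symbol after a dot until no new states appear). It has 14 states:
  I0: { [C → . ) )], [C → . a x Y], [C → . num a b], [C' → . C] }  — shift
  I1: { [C → ) . )] }  — shift
  I2: { [C' → C .] }  — accept
  I3: { [C → a . x Y] }  — shift
  I4: { [C → num . a b] }  — shift
  I5: { [C → num a . b] }  — shift
  I6: { [C → num a b .] }  — reduce
  I7: { [C → a x . Y], [Y → . num b x], [Y → . x] }  — shift
  I8: { [C → a x Y .] }  — reduce
  I9: { [Y → num . b x] }  — shift
  I10: { [Y → x .] }  — reduce
  I11: { [Y → num b . x] }  — shift
  I12: { [Y → num b x .] }  — reduce
  I13: { [C → ) ) .] }  — reduce

Every state is either a pure shift/goto state or contains exactly one complete item and nothing to shift — no conflicts. The grammar is LR(0).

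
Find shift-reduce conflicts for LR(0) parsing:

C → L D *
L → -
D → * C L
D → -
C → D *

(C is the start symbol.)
No shift-reduce conflicts

A shift-reduce conflict occurs when an LR(0) state has both:
  - a complete (reduce) item [A → α .] (dot at the end), and
  - a shift item [B → β . c γ] (dot before a terminal).

Augment with C' → C and build the canonical LR(0) collection (I0 = CLOSURE({[C' → . C]}), then GOTO on every symbol after a dot until no new states appear). It has 13 states:
  I0: { [C → . D *], [C → . L D *], [C' → . C], [D → . * C L], [D → . -], [L → . -] }  — shift
  I1: { [C → . D *], [C → . L D *], [D → * . C L], [D → . * C L], [D → . -], [L → . -] }  — shift
  I2: { [D → - .], [L → - .] }  — 2 reduces
  I3: { [C' → C .] }  — accept
  I4: { [C → D . *] }  — shift
  I5: { [C → L . D *], [D → . * C L], [D → . -] }  — shift
  I6: { [D → - .] }  — reduce
  I7: { [C → L D . *] }  — shift
  I8: { [C → L D * .] }  — reduce
  I9: { [C → D * .] }  — reduce
  I10: { [D → * C . L], [L → . -] }  — shift
  I11: { [L → - .] }  — reduce
  I12: { [D → * C L .] }  — reduce

No state contains both a complete item and a shift item.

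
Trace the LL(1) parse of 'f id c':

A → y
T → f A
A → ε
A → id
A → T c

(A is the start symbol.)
Stack is shown with the top on the left.

Stack    Input     Action
-------------------------
A $      f id c $  output A → T c
T c $    f id c $  output T → f A
f A c $  f id c $  match 'f'
A c $    id c $    output A → id
id c $   id c $    match 'id'
c $      c $       match 'c'
$        $         accept

The string is accepted.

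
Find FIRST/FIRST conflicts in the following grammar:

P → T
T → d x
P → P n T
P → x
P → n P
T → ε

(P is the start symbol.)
Yes. P → T / P → P n T on { 'd' }; P → P n T / P → x on { 'x' }; P → P n T / P → n P on { 'n' }

A FIRST/FIRST conflict occurs when two productions N → α and N → β for the same non-terminal have FIRST(α) ∩ FIRST(β) ≠ ∅ (with ε ∈ FIRST of a nullable right-hand side, so two nullable alternatives also conflict).

FIRST sets of the non-terminals at (or reachable through a nullable prefix from) the front of some alternative:
  FIRST(T) = { 'd', ε }
  FIRST(P) = { 'd', 'n', 'x', ε }

Productions for P:
  P → T: FIRST = { 'd', ε }
  P → P n T: FIRST = { 'd', 'n', 'x' }
  P → x: FIRST = { 'x' }
  P → n P: FIRST = { 'n' }
Productions for T:
  T → d x: FIRST = { 'd' }
  T → ε: FIRST = { ε }

Conflict for P: P → T and P → P n T
  Overlap: { 'd' }
Conflict for P: P → P n T and P → x
  Overlap: { 'x' }
Conflict for P: P → P n T and P → n P
  Overlap: { 'n' }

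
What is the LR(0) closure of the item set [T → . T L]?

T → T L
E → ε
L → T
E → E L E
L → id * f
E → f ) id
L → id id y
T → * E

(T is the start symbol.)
To compute CLOSURE, for each item [A → α.Bβ] where B is a non-terminal, add [B → .γ] for all productions B → γ; repeat for the newly added items until nothing changes.

Start with: [T → . T L]
  [T → . T L] has the dot before T: add [T → . * E]
No further items can be added.

CLOSURE = { [T → . * E], [T → . T L] }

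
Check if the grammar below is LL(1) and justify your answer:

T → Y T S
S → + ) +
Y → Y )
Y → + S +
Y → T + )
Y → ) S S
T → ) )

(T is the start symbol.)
No. Predict set conflict for T: { ')' }

Relevant sets:
  FIRST(Y) = { ')', '+' }
  FIRST(T) = { ')', '+' }

For T:
  PREDICT(T → Y T S) = { ')', '+' }
  PREDICT(T → ')' ')') = { ')' }
For Y:
  PREDICT(Y → Y ')') = { ')', '+' }
  PREDICT(Y → '+' S '+') = { '+' }
  PREDICT(Y → T '+' ')') = { ')', '+' }
  PREDICT(Y → ')' S S) = { ')' }
S has a single production, so nothing to check there.

Conflict found: Predict set conflict for T: { ')' }
The grammar is NOT LL(1).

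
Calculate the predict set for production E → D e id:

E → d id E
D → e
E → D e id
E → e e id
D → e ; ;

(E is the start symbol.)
{ 'e' }

PREDICT(E → D e id) = (FIRST(RHS) \ {ε}) ∪ (FOLLOW(E) if ε ∈ FIRST(RHS), i.e. RHS ⇒* ε)
FIRST(D) = { 'e' }
FIRST(D e id) = { 'e' }
ε ∉ FIRST(D e id), so FOLLOW(E) is not added.
PREDICT(E → D e id) = { 'e' }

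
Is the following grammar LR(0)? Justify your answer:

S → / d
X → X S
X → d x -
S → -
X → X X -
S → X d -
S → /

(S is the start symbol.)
Augment with S' → S and build the canonical LR(0) collection (I0 = CLOSURE({[S' → . S]}), then GOTO on every symbol after a dot until no new states appear). It has 14 states:
  I0: { [S → . -], [S → . / d], [S → . /], [S → . X d -], [S' → . S], [X → . X S], [X → . X X -], [X → . d x -] }  — shift
  I1: { [S → - .] }  — reduce
  I2: { [S → / . d], [S → / .] }  — shift, reduce
  I3: { [S' → S .] }  — accept
  I4: { [S → . -], [S → . / d], [S → . /], [S → . X d -], [S → X . d -], [X → . X S], [X → . X X -], [X → . d x -], [X → X . S], [X → X . X -] }  — shift
  I5: { [X → d . x -] }  — shift
  I6: { [X → d x . -] }  — shift
  I7: { [X → d x - .] }  — reduce
  I8: { [X → X S .] }  — reduce
  I9: { [S → . -], [S → . / d], [S → . /], [S → . X d -], [S → X . d -], [X → . X S], [X → . X X -], [X → . d x -], [X → X . S], [X → X . X -], [X → X X . -] }  — shift
  I10: { [S → X d . -], [X → d . x -] }  — shift
  I11: { [S → X d - .] }  — reduce
  I12: { [S → - .], [X → X X - .] }  — 2 reduces
  I13: { [S → / d .] }  — reduce

Conflict in state I2:
  Shift-reduce conflict between [S → / .] and [S → / . d]
So the grammar is NOT LR(0).

Answer: No. Shift-reduce conflict between [S → / .] and [S → / . d]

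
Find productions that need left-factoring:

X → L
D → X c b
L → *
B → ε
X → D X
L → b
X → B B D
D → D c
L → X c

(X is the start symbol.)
Left-factoring is needed when two productions for the same non-terminal
share a common prefix on the right-hand side.

Productions for X:
  X → L
  X → D X
  X → B B D
Productions for D:
  D → X c b
  D → D c
Productions for L:
  L → *
  L → b
  L → X c

No common prefixes found.

Answer: No, left-factoring is not needed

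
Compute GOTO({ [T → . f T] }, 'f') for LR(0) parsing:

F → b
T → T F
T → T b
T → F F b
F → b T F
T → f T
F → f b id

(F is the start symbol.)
{ [F → . b T F], [F → . b], [F → . f b id], [T → . F F b], [T → . T F], [T → . T b], [T → . f T], [T → f . T] }

GOTO(I, 'f') = CLOSURE({ [A → αX.β] : [A → α.Xβ] ∈ I, X = 'f' })

Items with dot before 'f', with the dot advanced:
  [T → . f T] → [T → f . T]
Closure of the advanced items:
  [T → f . T] has the dot before T: add [T → . T F], [T → . T b], [T → . F F b], [T → . f T]
  [T → . F F b] has the dot before F: add [F → . b], [F → . b T F], [F → . f b id]

GOTO = { [F → . b T F], [F → . b], [F → . f b id], [T → . F F b], [T → . T F], [T → . T b], [T → . f T], [T → f . T] }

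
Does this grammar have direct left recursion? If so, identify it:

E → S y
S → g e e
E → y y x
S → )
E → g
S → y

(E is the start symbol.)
No direct left recursion

E → S y: starts with S
S → g e e: starts with g
E → y y x: starts with y
S → ): starts with ')'
E → g: starts with g
S → y: starts with y

No direct left recursion found.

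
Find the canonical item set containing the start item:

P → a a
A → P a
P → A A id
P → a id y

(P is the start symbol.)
{ [A → . P a], [P → . A A id], [P → . a a], [P → . a id y], [P' → . P] }

First, augment the grammar with P' → P
I₀ = CLOSURE({ [P' → . P] }):
  [P' → . P] has the dot before P: add [P → . a a], [P → . A A id], [P → . a id y]
  [P → . A A id] has the dot before A: add [A → . P a]
No further items can be added.

I₀ = { [A → . P a], [P → . A A id], [P → . a a], [P → . a id y], [P' → . P] }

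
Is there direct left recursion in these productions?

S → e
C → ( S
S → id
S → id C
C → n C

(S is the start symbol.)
No direct left recursion

S → e: starts with e
C → ( S: starts with '('
S → id: starts with id
S → id C: starts with id
C → n C: starts with n

No direct left recursion found.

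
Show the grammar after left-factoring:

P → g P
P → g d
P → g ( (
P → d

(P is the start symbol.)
P → g P'
P' → P
P' → d
P' → ( (
P → d

Left-factoring transforms A → αβ₁ | αβ₂ into A → αA' and A' → β₁ | β₂
(α is the longest common prefix among the alternatives). Repeat until
no nonterminal has two alternatives with a common prefix.

Round 1: P has alternatives sharing prefix 'g'. Introduce P': P → g P'
  Add: P' → P
  Add: P' → d
  Add: P' → ( (

No remaining common prefixes — done.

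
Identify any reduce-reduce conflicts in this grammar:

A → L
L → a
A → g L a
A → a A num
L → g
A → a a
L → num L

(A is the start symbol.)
Yes — I12: [A → a a .] vs [L → a .]

A reduce-reduce conflict occurs when an LR(0) state has two complete items [A → α .] and [B → β .] — both call for a reduction, and with no lookahead the parser cannot choose between them.

Augment with A' → A and build the canonical LR(0) collection (I0 = CLOSURE({[A' → . A]}), then GOTO on every symbol after a dot until no new states appear). It has 14 states:
  I0: { [A → . L], [A → . a A num], [A → . a a], [A → . g L a], [A' → . A], [L → . a], [L → . g], [L → . num L] }  — shift
  I1: { [A' → A .] }  — accept
  I2: { [A → L .] }  — reduce
  I3: { [A → . L], [A → . a A num], [A → . a a], [A → . g L a], [A → a . A num], [A → a . a], [L → . a], [L → . g], [L → . num L], [L → a .] }  — shift, reduce
  I4: { [A → g . L a], [L → . a], [L → . g], [L → . num L], [L → g .] }  — shift, reduce
  I5: { [L → . a], [L → . g], [L → . num L], [L → num . L] }  — shift
  I6: { [L → num L .] }  — reduce
  I7: { [L → a .] }  — reduce
  I8: { [L → g .] }  — reduce
  I9: { [A → g L . a] }  — shift
  I10: { [A → g L a .] }  — reduce
  I11: { [A → a A . num] }  — shift
  I12: { [A → . L], [A → . a A num], [A → . a a], [A → . g L a], [A → a . A num], [A → a . a], [A → a a .], [L → . a], [L → . g], [L → . num L], [L → a .] }  — shift, 2 reduces
  I13: { [A → a A num .] }  — reduce

I12 contains complete items [A → a a .], [L → a .] — reduce-reduce conflict.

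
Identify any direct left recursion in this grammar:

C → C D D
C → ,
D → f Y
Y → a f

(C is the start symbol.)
C → C D D: LEFT RECURSIVE (starts with C)
C → ,: starts with ','
D → f Y: starts with f
Y → a f: starts with a

The grammar has direct left recursion on: C.

Answer: Yes, C is left-recursive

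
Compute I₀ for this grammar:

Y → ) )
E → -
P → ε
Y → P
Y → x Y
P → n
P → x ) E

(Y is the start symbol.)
First, augment the grammar with Y' → Y
I₀ = CLOSURE({ [Y' → . Y] }):
  [Y' → . Y] has the dot before Y: add [Y → . ) )], [Y → . P], [Y → . x Y]
  [Y → . P] has the dot before P: add [P → .], [P → . n], [P → . x ) E]
No further items can be added.

I₀ = { [P → . n], [P → . x ) E], [P → .], [Y → . ) )], [Y → . P], [Y → . x Y], [Y' → . Y] }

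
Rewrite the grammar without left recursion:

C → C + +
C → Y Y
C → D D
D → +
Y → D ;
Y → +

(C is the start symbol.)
C → Y Y C'
C → D D C'
C' → + + C'
C' → ε
D → +
Y → D ;
Y → +

C is directly left-recursive. The standard transformation for
  A → A α₁ | ... | A α_m | β₁ | ... | β_n
is
  A  → β₁ A' | ... | β_n A'
  A' → α₁ A' | ... | α_m A' | ε

C → Y Y becomes C → Y Y C'
C → D D becomes C → D D C'
C → C + + becomes C' → + + C'
Add C' → ε

Productions for other non-terminals are unchanged:
  D → +
  Y → D ;
  Y → +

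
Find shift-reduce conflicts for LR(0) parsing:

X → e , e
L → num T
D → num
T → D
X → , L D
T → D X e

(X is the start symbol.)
Yes — I8: [T → D .] vs [X → . , L D]

A shift-reduce conflict occurs when an LR(0) state has both:
  - a complete (reduce) item [A → α .] (dot at the end), and
  - a shift item [B → β . c γ] (dot before a terminal).

Augment with X' → X and build the canonical LR(0) collection (I0 = CLOSURE({[X' → . X]}), then GOTO on every symbol after a dot until no new states appear). It has 14 states:
  I0: { [X → . , L D], [X → . e , e], [X' → . X] }  — shift
  I1: { [L → . num T], [X → , . L D] }  — shift
  I2: { [X' → X .] }  — accept
  I3: { [X → e . , e] }  — shift
  I4: { [X → e , . e] }  — shift
  I5: { [X → e , e .] }  — reduce
  I6: { [D → . num], [X → , L . D] }  — shift
  I7: { [D → . num], [L → num . T], [T → . D X e], [T → . D] }  — shift
  I8: { [T → D . X e], [T → D .], [X → . , L D], [X → . e , e] }  — shift, reduce
  I9: { [L → num T .] }  — reduce
  I10: { [D → num .] }  — reduce
  I11: { [T → D X . e] }  — shift
  I12: { [T → D X e .] }  — reduce
  I13: { [X → , L D .] }  — reduce

I8 contains reduce item [T → D .] and shift items [X → . , L D], [X → . e , e] — shift-reduce conflict.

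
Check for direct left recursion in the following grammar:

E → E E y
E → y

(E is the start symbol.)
Yes, E is left-recursive

Direct left recursion occurs when N → N α for some non-terminal N (the right-hand side begins with the left-hand side itself).

E → E E y: LEFT RECURSIVE (starts with E)
E → y: starts with y

The grammar has direct left recursion on: E.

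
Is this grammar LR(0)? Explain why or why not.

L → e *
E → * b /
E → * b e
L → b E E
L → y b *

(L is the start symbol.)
A grammar is LR(0) if no state in the canonical LR(0) collection has:
  - both a shift item (dot before a terminal) and a complete item (shift-reduce conflict), or
  - two or more complete items (reduce-reduce conflict; the accept item [L' → L .] counts as a complete item here).

Augment with L' → L and build the canonical LR(0) collection (I0 = CLOSURE({[L' → . L]}), then GOTO on every symbol after a dot until no new states appear). It has 14 states:
  I0: { [L → . b E E], [L → . e *], [L → . y b *], [L' → . L] }  — shift
  I1: { [L' → L .] }  — accept
  I2: { [E → . * b /], [E → . * b e], [L → b . E E] }  — shift
  I3: { [L → e . *] }  — shift
  I4: { [L → y . b *] }  — shift
  I5: { [L → y b . *] }  — shift
  I6: { [L → y b * .] }  — reduce
  I7: { [L → e * .] }  — reduce
  I8: { [E → * . b /], [E → * . b e] }  — shift
  I9: { [E → . * b /], [E → . * b e], [L → b E . E] }  — shift
  I10: { [L → b E E .] }  — reduce
  I11: { [E → * b . /], [E → * b . e] }  — shift
  I12: { [E → * b / .] }  — reduce
  I13: { [E → * b e .] }  — reduce

Every state is either a pure shift/goto state or contains exactly one complete item and nothing to shift — no conflicts. The grammar is LR(0).

Answer: Yes, the grammar is LR(0)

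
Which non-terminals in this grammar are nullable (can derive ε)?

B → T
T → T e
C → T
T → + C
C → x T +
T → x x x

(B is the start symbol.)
There are no ε-productions, so no non-terminal can derive ε.
No non-terminals are nullable.

Answer: None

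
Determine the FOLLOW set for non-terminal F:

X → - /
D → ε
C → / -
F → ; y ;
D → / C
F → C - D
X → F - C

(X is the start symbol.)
{ '-' }

To compute FOLLOW(F), find every occurrence of F on a right-hand side N → α F β: add FIRST(β) \ {ε}, and if β is empty or nullable also add FOLLOW(N). Iterate to a fixed point.

In X → F - C: F is followed by '-' C, add FIRST('-' C) \ {ε} = { '-' }

Taking the union: FOLLOW(F) = { '-' }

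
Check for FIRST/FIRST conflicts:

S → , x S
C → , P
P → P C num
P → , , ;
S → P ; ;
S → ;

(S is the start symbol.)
A FIRST/FIRST conflict occurs when two productions N → α and N → β for the same non-terminal have FIRST(α) ∩ FIRST(β) ≠ ∅ (with ε ∈ FIRST of a nullable right-hand side, so two nullable alternatives also conflict).

FIRST sets of the non-terminals at (or reachable through a nullable prefix from) the front of some alternative:
  FIRST(P) = { ',' }

Productions for S:
  S → , x S: FIRST = { ',' }
  S → P ; ;: FIRST = { ',' }
  S → ;: FIRST = { ';' }
Productions for P:
  P → P C num: FIRST = { ',' }
  P → , , ;: FIRST = { ',' }
C has only one production, so no FIRST/FIRST conflict is possible there.

Conflict for S: S → , x S and S → P ; ;
  Overlap: { ',' }
Conflict for P: P → P C num and P → , , ;
  Overlap: { ',' }

Answer: Yes. S → ',' x S / S → P ';' ';' on { ',' }; P → P C num / P → ',' ',' ';' on { ',' }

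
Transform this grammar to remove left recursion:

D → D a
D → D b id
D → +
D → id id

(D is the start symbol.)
D → + D'
D → id id D'
D' → a D'
D' → b id D'
D' → ε

D is directly left-recursive. The standard transformation for
  A → A α₁ | ... | A α_m | β₁ | ... | β_n
is
  A  → β₁ A' | ... | β_n A'
  A' → α₁ A' | ... | α_m A' | ε

D → + becomes D → + D'
D → id id becomes D → id id D'
D → D a becomes D' → a D'
D → D b id becomes D' → b id D'
Add D' → ε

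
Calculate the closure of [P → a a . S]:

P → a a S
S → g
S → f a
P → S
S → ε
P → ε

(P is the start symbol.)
{ [P → a a . S], [S → . f a], [S → . g], [S → .] }

To compute CLOSURE, for each item [A → α.Bβ] where B is a non-terminal, add [B → .γ] for all productions B → γ; repeat for the newly added items until nothing changes.

Start with: [P → a a . S]
  [P → a a . S] has the dot before S: add [S → . g], [S → . f a], [S → .]
No further items can be added.

CLOSURE = { [P → a a . S], [S → . f a], [S → . g], [S → .] }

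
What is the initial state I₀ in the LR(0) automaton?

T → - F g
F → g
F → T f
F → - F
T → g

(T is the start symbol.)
{ [T → . - F g], [T → . g], [T' → . T] }

First, augment the grammar with T' → T
I₀ = CLOSURE({ [T' → . T] }):
  [T' → . T] has the dot before T: add [T → . - F g], [T → . g]
No further items can be added.

I₀ = { [T → . - F g], [T → . g], [T' → . T] }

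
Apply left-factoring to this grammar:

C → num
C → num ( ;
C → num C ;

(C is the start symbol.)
Left-factoring transforms A → αβ₁ | αβ₂ into A → αA' and A' → β₁ | β₂
(α is the longest common prefix among the alternatives). Repeat until
no nonterminal has two alternatives with a common prefix.

Round 1: C has alternatives sharing prefix 'num'. Introduce C': C → num C'
  Add: C' → ε
  Add: C' → ( ;
  Add: C' → C ;

No remaining common prefixes — done.

Resulting grammar:
C → num C'
C' → ε
C' → ( ;
C' → C ;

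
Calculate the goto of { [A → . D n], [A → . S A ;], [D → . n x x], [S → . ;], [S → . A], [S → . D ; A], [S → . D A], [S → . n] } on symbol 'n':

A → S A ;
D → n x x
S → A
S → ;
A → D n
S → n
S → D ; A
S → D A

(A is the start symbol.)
GOTO(I, 'n') = CLOSURE({ [A → αX.β] : [A → α.Xβ] ∈ I, X = 'n' })

Items with dot before 'n', with the dot advanced:
  [D → . n x x] → [D → n . x x]
  [S → . n] → [S → n .]
Closure adds nothing (no advanced item has the dot before a non-terminal).

GOTO = { [D → n . x x], [S → n .] }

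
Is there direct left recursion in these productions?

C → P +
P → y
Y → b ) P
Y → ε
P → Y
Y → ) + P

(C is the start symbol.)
No direct left recursion

C → P +: starts with P
P → y: starts with y
Y → b ) P: starts with b
Y → ε: starts with ε
P → Y: starts with Y
Y → ) + P: starts with ')'

No direct left recursion found.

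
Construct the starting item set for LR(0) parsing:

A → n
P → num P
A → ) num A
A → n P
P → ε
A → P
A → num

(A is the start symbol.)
{ [A → . ) num A], [A → . P], [A → . n P], [A → . n], [A → . num], [A' → . A], [P → . num P], [P → .] }

First, augment the grammar with A' → A
I₀ = CLOSURE({ [A' → . A] }):
  [A' → . A] has the dot before A: add [A → . n], [A → . ) num A], [A → . n P], [A → . P], [A → . num]
  [A → . P] has the dot before P: add [P → . num P], [P → .]
No further items can be added.

I₀ = { [A → . ) num A], [A → . P], [A → . n P], [A → . n], [A → . num], [A' → . A], [P → . num P], [P → .] }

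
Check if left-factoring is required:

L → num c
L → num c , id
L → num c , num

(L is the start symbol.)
Left-factoring is needed when two productions for the same non-terminal
share a common prefix on the right-hand side.

Productions for L:
  L → num c
  L → num c , id
  L → num c , num

Found common prefix 'num c' in productions for L

Answer: Yes, L has productions with common prefix 'num c'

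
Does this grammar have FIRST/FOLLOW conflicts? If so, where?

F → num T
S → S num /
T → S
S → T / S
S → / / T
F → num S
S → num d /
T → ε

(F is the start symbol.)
Yes. T → S with FOLLOW(T) on { '/', 'num' }

A FIRST/FOLLOW conflict occurs when a non-terminal N has a nullable alternative N → β (β ⇒* ε) and another alternative N → α with FIRST(α) ∩ FOLLOW(N) ≠ ∅: on such a lookahead the parser cannot decide between expanding α and letting N vanish via β.

Nullable non-terminals: T.
FIRST sets used below: FIRST(S) = { '/', 'num' }

T: nullable alternative(s) T → ε; FOLLOW(T) = { $, '/', 'num' }
  T → S: FIRST \ {ε} = { '/', 'num' } — overlaps FOLLOW(T) on { '/', 'num' }: CONFLICT
  T → ε: FIRST \ {ε} = { } — this is the only nullable alternative, skip

F, S have no nullable alternative, so no FIRST/FOLLOW check is needed there.

So the grammar has 1 FIRST/FOLLOW conflict (marked CONFLICT above).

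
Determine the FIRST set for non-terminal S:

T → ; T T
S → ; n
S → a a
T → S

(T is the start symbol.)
{ ';', 'a' }

To compute FIRST(S), examine every production with S on the left-hand side, reading each right-hand side left to right until a non-nullable symbol is reached.

From S → ; n:
  - ';' is a terminal: add ';' and stop
From S → a a:
  - a is a terminal: add 'a' and stop

Collecting: FIRST(S) = { ';', 'a' }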